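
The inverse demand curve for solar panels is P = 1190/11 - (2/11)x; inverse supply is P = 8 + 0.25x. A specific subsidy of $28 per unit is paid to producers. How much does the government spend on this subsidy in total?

Government cost = 157920/19

Pre-subsidy: 1190/11 - (2/11)x = 8 + 0.25x gives x* = 232 and P* = 66.
With the subsidy, sellers receive Ps = Pb + 28 for each unit, where Pb is the price buyers pay.
On the curves, Pb = 1190/11 - (2/11)x and Ps = 8 + 0.25x; the wedge Ps − Pb = 28 gives 8 + 0.25x − (1190/11 - (2/11)x) = 28, so x' = 5640/19.
Then Pb = 1190/11 − (2/11)·(5640/19) = 1030/19 and Ps = 8 + 0.25·(5640/19) = 1562/19.
Government outlay = subsidy × quantity = 28 × 5640/19 = 157920/19.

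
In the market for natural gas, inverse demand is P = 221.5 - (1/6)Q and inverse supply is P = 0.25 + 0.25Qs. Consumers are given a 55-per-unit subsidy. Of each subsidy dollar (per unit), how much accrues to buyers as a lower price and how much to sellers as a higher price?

Buyers gain 22 per unit; sellers gain 33 per unit

Pre-subsidy: 221.5 - (1/6)Q = 0.25 + 0.25Q gives Q* = 531 and P* = 133.
With the rebate, buyers effectively pay Pb = Ps − 55, where Ps is the price sellers receive.
On the curves, Pb = 221.5 - (1/6)Q and Ps = 0.25 + 0.25Q; the wedge Ps − Pb = 55 gives 0.25 + 0.25Q − (221.5 - (1/6)Q) = 55, so Q' = 663.
Then Pb = 221.5 − (1/6)·663 = 111 and Ps = 0.25 + 0.25·663 = 166.
Buyers' price falls by P* − Pb = 133 − 111 = 22; sellers' price rises by Ps − P* = 166 − 133 = 33.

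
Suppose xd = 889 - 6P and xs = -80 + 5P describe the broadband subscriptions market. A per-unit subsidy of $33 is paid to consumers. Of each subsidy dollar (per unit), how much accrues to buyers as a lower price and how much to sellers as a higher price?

Pre-subsidy: 889 - 6P = -80 + 5P gives P* = 969/11, x* = 3965/11.
With the rebate, buyers effectively pay Pb = Ps − 33, where Ps is the price sellers receive.
Demand in terms of Ps becomes xd = 889 − 6(Ps − 33) = 1087 - 6Ps. Setting this equal to supply: 1087 - 6Ps = -80 + 5Ps, so Ps = 1167/11.
Buyers pay Pb = 1167/11 − 33 = 804/11; x' = -80 + 5·(1167/11) = 4955/11.
Buyers' price falls by P* − Pb = 969/11 − 804/11 = 15; sellers' price rises by Ps − P* = 1167/11 − 969/11 = 18.

Buyers gain $15 per unit; sellers gain $18 per unit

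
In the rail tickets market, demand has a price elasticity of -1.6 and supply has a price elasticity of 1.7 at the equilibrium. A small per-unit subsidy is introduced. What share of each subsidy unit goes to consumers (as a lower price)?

Consumer share = 17/33

For a small subsidy around the equilibrium, the benefit split depends on the relative slopes, which at a point are proportional to the elasticities.
Buyer share = εs/(εs + |εd|) = 1.7/(1.7 + 1.6) = 17/33; seller share = |εd|/(εs + |εd|) = 16/33.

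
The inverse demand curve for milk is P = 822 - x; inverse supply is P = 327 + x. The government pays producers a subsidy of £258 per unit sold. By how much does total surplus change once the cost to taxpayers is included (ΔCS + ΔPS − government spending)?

Net change in total surplus = -£16641

Pre-subsidy: 822 - x = 327 + x gives x* = 247.5 and P* = 574.5.
With the subsidy, sellers receive Ps = Pb + 258 for each unit, where Pb is the price buyers pay.
On the curves, Pb = 822 - x and Ps = 327 + x; the wedge Ps − Pb = 258 gives 327 + x − (822 - x) = 258, so x' = 376.5.
Then Pb = 822 − 1·376.5 = 445.5 and Ps = 327 + 1·376.5 = 703.5.
ΔCS = ½(247.5 + 376.5)(574.5 − 445.5) = 40248; ΔPS = ½(247.5 + 376.5)(703.5 − 574.5) = 40248.
Government spending = 258 × 376.5 = 97137.
Net change = 40248 + 40248 − 97137 = -16641. The loss equals the DWL triangle ½·258·129.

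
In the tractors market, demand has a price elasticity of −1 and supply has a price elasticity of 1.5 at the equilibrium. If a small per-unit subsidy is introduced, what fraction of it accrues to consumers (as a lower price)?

Consumer share = 0.6

For a small subsidy around the equilibrium, the benefit split depends on the relative slopes, which at a point are proportional to the elasticities.
Buyer share = εs/(εs + |εd|) = 1.5/(1.5 + 1) = 0.6; seller share = |εd|/(εs + |εd|) = 0.4.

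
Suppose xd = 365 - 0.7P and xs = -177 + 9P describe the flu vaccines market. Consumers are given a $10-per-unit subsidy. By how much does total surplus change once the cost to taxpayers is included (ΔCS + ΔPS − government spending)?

Net change in total surplus = -3150/97

Pre-subsidy: 365 - 0.7P = -177 + 9P gives P* = 5420/97, x* = 31611/97.
With the rebate, buyers effectively pay Pb = Ps − 10, where Ps is the price sellers receive.
Demand in terms of Ps becomes xd = 365 − 0.7(Ps − 10) = 372 - 0.7Ps. Setting this equal to supply: 372 - 0.7Ps = -177 + 9Ps, so Ps = 5490/97.
Buyers pay Pb = 5490/97 − 10 = 4520/97; x' = -177 + 9·(5490/97) = 32241/97.
ΔCS = ½(31611/97 + 32241/97)(5420/97 − 4520/97) = 28733400/9409; ΔPS = ½(31611/97 + 32241/97)(5490/97 − 5420/97) = 2234820/9409.
Government spending = 10 × 32241/97 = 322410/97.
Net change = 28733400/9409 + 2234820/9409 − 322410/97 = -3150/97. The loss equals the DWL triangle ½·10·630/97.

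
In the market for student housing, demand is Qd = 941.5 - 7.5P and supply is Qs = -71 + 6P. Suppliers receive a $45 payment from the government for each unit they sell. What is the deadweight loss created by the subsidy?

Deadweight loss = $3375

Pre-subsidy: 941.5 - 7.5P = -71 + 6P gives P* = 75, Q* = 379.
With the subsidy, sellers receive Ps = Pb + 45 for each unit, where Pb is the price buyers pay.
Supply in terms of Pb becomes Qs = -71 + 6(Pb + 45) = 199 + 6Pb. Setting this equal to demand: 941.5 - 7.5Pb = 199 + 6Pb, so Pb = 55.
Sellers receive Ps = 55 + 45 = 100; Q' = 941.5 − 7.5·55 = 529.
The subsidy expands output by 529 − 379 = 150 past the efficient level; on those units the gap between marginal cost and willingness to pay runs from 0 up to 45.
DWL = ½ × 45 × 150 = 3375.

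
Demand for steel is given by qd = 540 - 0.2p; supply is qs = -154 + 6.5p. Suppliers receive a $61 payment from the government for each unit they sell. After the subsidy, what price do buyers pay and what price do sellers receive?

Buyers pay 2975/67; sellers receive 7062/67

Pre-subsidy: 540 - 0.2p = -154 + 6.5p gives p* = 6940/67, q* = 34792/67.
With the subsidy, sellers receive ps = pb + 61 for each unit, where pb is the price buyers pay.
Supply in terms of pb becomes qs = -154 + 6.5(pb + 61) = 242.5 + 6.5pb. Setting this equal to demand: 540 - 0.2pb = 242.5 + 6.5pb, so pb = 2975/67.
Sellers receive ps = 2975/67 + 61 = 7062/67; q' = 540 − 0.2·(2975/67) = 35585/67.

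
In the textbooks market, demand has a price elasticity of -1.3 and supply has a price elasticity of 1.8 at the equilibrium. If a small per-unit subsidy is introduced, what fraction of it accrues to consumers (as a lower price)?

Consumer share = 18/31

For a small subsidy around the equilibrium, the benefit split depends on the relative slopes, which at a point are proportional to the elasticities.
Buyer share = εs/(εs + |εd|) = 1.8/(1.8 + 1.3) = 18/31; seller share = |εd|/(εs + |εd|) = 13/31.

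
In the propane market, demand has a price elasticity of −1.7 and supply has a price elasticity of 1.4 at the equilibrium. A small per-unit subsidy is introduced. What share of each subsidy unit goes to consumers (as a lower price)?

Consumer share = 14/31

For a small subsidy around the equilibrium, the benefit split depends on the relative slopes, which at a point are proportional to the elasticities.
Buyer share = εs/(εs + |εd|) = 1.4/(1.4 + 1.7) = 14/31; seller share = |εd|/(εs + |εd|) = 17/31.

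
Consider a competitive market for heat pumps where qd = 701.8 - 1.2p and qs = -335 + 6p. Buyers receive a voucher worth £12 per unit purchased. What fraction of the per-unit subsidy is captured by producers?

Pre-subsidy: 701.8 - 1.2p = -335 + 6p gives p* = 144, q* = 529.
With the rebate, buyers effectively pay pb = ps − 12, where ps is the price sellers receive.
Demand in terms of ps becomes qd = 701.8 − 1.2(ps − 12) = 716.2 - 1.2ps. Setting this equal to supply: 716.2 - 1.2ps = -335 + 6ps, so ps = 146.
Buyers pay pb = 146 − 12 = 134; q' = -335 + 6·146 = 541.
Buyers' price falls by p* − pb = 144 − 134 = 10; sellers' price rises by ps − p* = 146 − 144 = 2.
So producers capture 2/12 = 1/6 of each unit of subsidy.

Producer share = 1/6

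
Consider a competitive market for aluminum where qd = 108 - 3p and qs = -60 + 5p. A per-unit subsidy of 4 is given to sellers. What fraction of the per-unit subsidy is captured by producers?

Producer share = 0.375

Pre-subsidy: 108 - 3p = -60 + 5p gives p* = 21, q* = 45.
With the subsidy, sellers receive ps = pb + 4 for each unit, where pb is the price buyers pay.
Supply in terms of pb becomes qs = -60 + 5(pb + 4) = -40 + 5pb. Setting this equal to demand: 108 - 3pb = -40 + 5pb, so pb = 18.5.
Sellers receive ps = 18.5 + 4 = 22.5; q' = 108 − 3·18.5 = 52.5.
Buyers' price falls by p* − pb = 21 − 18.5 = 2.5; sellers' price rises by ps − p* = 22.5 − 21 = 1.5.
So producers capture 1.5/4 = 0.375 of each unit of subsidy.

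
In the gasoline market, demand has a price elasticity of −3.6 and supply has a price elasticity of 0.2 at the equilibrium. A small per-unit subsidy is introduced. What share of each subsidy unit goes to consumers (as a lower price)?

For a small subsidy around the equilibrium, the benefit split depends on the relative slopes, which at a point are proportional to the elasticities.
Buyer share = εs/(εs + |εd|) = 0.2/(0.2 + 3.6) = 1/19; seller share = |εd|/(εs + |εd|) = 18/19.

Consumer share = 1/19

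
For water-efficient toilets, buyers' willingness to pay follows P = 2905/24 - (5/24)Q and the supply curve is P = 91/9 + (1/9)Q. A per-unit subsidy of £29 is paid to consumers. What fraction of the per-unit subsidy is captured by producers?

Producer share = 8/23

Pre-subsidy: 2905/24 - (5/24)Q = 91/9 + (1/9)Q gives Q* = 7987/23 and P* = 1120/23.
With the rebate, buyers effectively pay Pb = Ps − 29, where Ps is the price sellers receive.
On the curves, Pb = 2905/24 - (5/24)Q and Ps = 91/9 + (1/9)Q; the wedge Ps − Pb = 29 gives 91/9 + (1/9)Q − (2905/24 - (5/24)Q) = 29, so Q' = 10075/23.
Then Pb = 2905/24 − (5/24)·(10075/23) = 685/23 and Ps = 91/9 + (1/9)·(10075/23) = 1352/23.
Buyers' price falls by P* − Pb = 1120/23 − 685/23 = 435/23; sellers' price rises by Ps − P* = 1352/23 − 1120/23 = 232/23.
So producers capture (232/23)/29 = 8/23 of each unit of subsidy.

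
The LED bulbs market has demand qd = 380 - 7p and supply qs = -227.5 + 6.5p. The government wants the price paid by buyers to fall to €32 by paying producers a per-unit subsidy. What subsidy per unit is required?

At a buyer price of 32, quantity demanded is 380 − 7·32 = 156.
Sellers supply 156 only when they receive ps with -227.5 + 6.5·ps = 156, i.e. ps = 59.
s = ps − pb = 59 − 32 = 27.

Required subsidy s = €27 per unit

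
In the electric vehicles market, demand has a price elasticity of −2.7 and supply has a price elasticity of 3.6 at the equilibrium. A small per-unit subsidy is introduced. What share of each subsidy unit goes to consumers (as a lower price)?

Consumer share = 4/7

For a small subsidy around the equilibrium, the benefit split depends on the relative slopes, which at a point are proportional to the elasticities.
Buyer share = εs/(εs + |εd|) = 3.6/(3.6 + 2.7) = 4/7; seller share = |εd|/(εs + |εd|) = 3/7.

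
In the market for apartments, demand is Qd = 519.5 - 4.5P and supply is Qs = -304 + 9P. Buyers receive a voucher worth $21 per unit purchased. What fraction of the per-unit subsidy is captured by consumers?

Pre-subsidy: 519.5 - 4.5P = -304 + 9P gives P* = 61, Q* = 245.
With the rebate, buyers effectively pay Pb = Ps − 21, where Ps is the price sellers receive.
Demand in terms of Ps becomes Qd = 519.5 − 4.5(Ps − 21) = 614 - 4.5Ps. Setting this equal to supply: 614 - 4.5Ps = -304 + 9Ps, so Ps = 68.
Buyers pay Pb = 68 − 21 = 47; Q' = -304 + 9·68 = 308.
Buyers' price falls by P* − Pb = 61 − 47 = 14; sellers' price rises by Ps − P* = 68 − 61 = 7.
So consumers capture 14/21 = 2/3 of each unit of subsidy.

Consumer share = 2/3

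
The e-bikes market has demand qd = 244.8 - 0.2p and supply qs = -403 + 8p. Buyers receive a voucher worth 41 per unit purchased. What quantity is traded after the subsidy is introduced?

Pre-subsidy: 244.8 - 0.2p = -403 + 8p gives p* = 79, q* = 229.
With the rebate, buyers effectively pay pb = ps − 41, where ps is the price sellers receive.
Demand in terms of ps becomes qd = 244.8 − 0.2(ps − 41) = 253 - 0.2ps. Setting this equal to supply: 253 - 0.2ps = -403 + 8ps, so ps = 80.
Buyers pay pb = 80 − 41 = 39; q' = -403 + 8·80 = 237.

q' = 237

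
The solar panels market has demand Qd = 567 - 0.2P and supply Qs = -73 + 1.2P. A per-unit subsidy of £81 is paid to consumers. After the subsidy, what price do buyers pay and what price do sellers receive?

Buyers pay 2714/7; sellers receive 3281/7

Pre-subsidy: 567 - 0.2P = -73 + 1.2P gives P* = 3200/7, Q* = 3329/7.
With the rebate, buyers effectively pay Pb = Ps − 81, where Ps is the price sellers receive.
Demand in terms of Ps becomes Qd = 567 − 0.2(Ps − 81) = 583.2 - 0.2Ps. Setting this equal to supply: 583.2 - 0.2Ps = -73 + 1.2Ps, so Ps = 3281/7.
Buyers pay Pb = 3281/7 − 81 = 2714/7; Q' = -73 + 1.2·(3281/7) = 17131/35.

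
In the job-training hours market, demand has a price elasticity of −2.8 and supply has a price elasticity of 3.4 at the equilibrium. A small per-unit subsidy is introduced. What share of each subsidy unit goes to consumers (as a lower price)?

Consumer share = 17/31

For a small subsidy around the equilibrium, the benefit split depends on the relative slopes, which at a point are proportional to the elasticities.
Buyer share = εs/(εs + |εd|) = 3.4/(3.4 + 2.8) = 17/31; seller share = |εd|/(εs + |εd|) = 14/31.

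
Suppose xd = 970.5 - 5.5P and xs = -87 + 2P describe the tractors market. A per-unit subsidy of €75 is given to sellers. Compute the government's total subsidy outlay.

Pre-subsidy: 970.5 - 5.5P = -87 + 2P gives P* = 141, x* = 195.
With the subsidy, sellers receive Ps = Pb + 75 for each unit, where Pb is the price buyers pay.
Supply in terms of Pb becomes xs = -87 + 2(Pb + 75) = 63 + 2Pb. Setting this equal to demand: 970.5 - 5.5Pb = 63 + 2Pb, so Pb = 121.
Sellers receive Ps = 121 + 75 = 196; x' = 970.5 − 5.5·121 = 305.
Government outlay = subsidy × quantity = 75 × 305 = 22875.

Government cost = €22875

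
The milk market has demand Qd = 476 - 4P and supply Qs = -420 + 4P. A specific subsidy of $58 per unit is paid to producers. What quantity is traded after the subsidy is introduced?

Pre-subsidy: 476 - 4P = -420 + 4P gives P* = 112, Q* = 28.
With the subsidy, sellers receive Ps = Pb + 58 for each unit, where Pb is the price buyers pay.
Supply in terms of Pb becomes Qs = -420 + 4(Pb + 58) = -188 + 4Pb. Setting this equal to demand: 476 - 4Pb = -188 + 4Pb, so Pb = 83.
Sellers receive Ps = 83 + 58 = 141; Q' = 476 − 4·83 = 144.

Q' = 144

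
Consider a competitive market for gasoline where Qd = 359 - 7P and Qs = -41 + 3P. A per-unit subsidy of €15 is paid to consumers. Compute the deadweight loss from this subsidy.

Pre-subsidy: 359 - 7P = -41 + 3P gives P* = 40, Q* = 79.
With the rebate, buyers effectively pay Pb = Ps − 15, where Ps is the price sellers receive.
Demand in terms of Ps becomes Qd = 359 − 7(Ps − 15) = 464 - 7Ps. Setting this equal to supply: 464 - 7Ps = -41 + 3Ps, so Ps = 50.5.
Buyers pay Pb = 50.5 − 15 = 35.5; Q' = -41 + 3·50.5 = 110.5.
The subsidy expands output by 110.5 − 79 = 31.5 past the efficient level; on those units the gap between marginal cost and willingness to pay runs from 0 up to 15.
DWL = ½ × 15 × 31.5 = 236.25.

Deadweight loss = €236.25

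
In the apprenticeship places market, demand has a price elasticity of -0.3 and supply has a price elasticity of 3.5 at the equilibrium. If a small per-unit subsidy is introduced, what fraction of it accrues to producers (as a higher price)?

For a small subsidy around the equilibrium, the benefit split depends on the relative slopes, which at a point are proportional to the elasticities.
Buyer share = εs/(εs + |εd|) = 3.5/(3.5 + 0.3) = 35/38; seller share = |εd|/(εs + |εd|) = 3/38.
So producers capture 3/38 of the subsidy.

Producer share = 3/38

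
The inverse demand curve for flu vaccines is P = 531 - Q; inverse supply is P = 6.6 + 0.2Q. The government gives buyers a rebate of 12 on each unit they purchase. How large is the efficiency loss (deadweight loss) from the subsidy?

Deadweight loss = 60

Pre-subsidy: 531 - Q = 6.6 + 0.2Q gives Q* = 437 and P* = 94.
With the rebate, buyers effectively pay Pb = Ps − 12, where Ps is the price sellers receive.
On the curves, Pb = 531 - Q and Ps = 6.6 + 0.2Q; the wedge Ps − Pb = 12 gives 6.6 + 0.2Q − (531 - Q) = 12, so Q' = 447.
Then Pb = 531 − 1·447 = 84 and Ps = 6.6 + 0.2·447 = 96.
The subsidy expands output by 447 − 437 = 10 past the efficient level; on those units the gap between marginal cost and willingness to pay runs from 0 up to 12.
DWL = ½ × 12 × 10 = 60.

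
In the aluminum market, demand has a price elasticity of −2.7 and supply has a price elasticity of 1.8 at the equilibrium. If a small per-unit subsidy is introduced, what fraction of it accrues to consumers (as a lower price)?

For a small subsidy around the equilibrium, the benefit split depends on the relative slopes, which at a point are proportional to the elasticities.
Buyer share = εs/(εs + |εd|) = 1.8/(1.8 + 2.7) = 0.4; seller share = |εd|/(εs + |εd|) = 0.6.

Consumer share = 0.4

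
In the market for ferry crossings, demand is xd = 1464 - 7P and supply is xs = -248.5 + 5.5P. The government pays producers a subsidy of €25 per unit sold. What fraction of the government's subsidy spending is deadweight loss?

Pre-subsidy: 1464 - 7P = -248.5 + 5.5P gives P* = 137, x* = 505.
With the subsidy, sellers receive Ps = Pb + 25 for each unit, where Pb is the price buyers pay.
Supply in terms of Pb becomes xs = -248.5 + 5.5(Pb + 25) = -111 + 5.5Pb. Setting this equal to demand: 1464 - 7Pb = -111 + 5.5Pb, so Pb = 126.
Sellers receive Ps = 126 + 25 = 151; x' = 1464 − 7·126 = 582.
ΔCS = ½(505 + 582)(137 − 126) = 5978.5; ΔPS = ½(505 + 582)(151 − 137) = 7609.
Government spending = 25 × 582 = 14550.
DWL = ½ × 25 × (582 − 505) = 962.5; fraction = 962.5 / 14550 = 77/1164.

DWL / government spending = 77/1164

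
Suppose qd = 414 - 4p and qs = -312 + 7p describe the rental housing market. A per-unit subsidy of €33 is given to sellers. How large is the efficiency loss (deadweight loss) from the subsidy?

Deadweight loss = €1386

Pre-subsidy: 414 - 4p = -312 + 7p gives p* = 66, q* = 150.
With the subsidy, sellers receive ps = pb + 33 for each unit, where pb is the price buyers pay.
Supply in terms of pb becomes qs = -312 + 7(pb + 33) = -81 + 7pb. Setting this equal to demand: 414 - 4pb = -81 + 7pb, so pb = 45.
Sellers receive ps = 45 + 33 = 78; q' = 414 − 4·45 = 234.
The subsidy expands output by 234 − 150 = 84 past the efficient level; on those units the gap between marginal cost and willingness to pay runs from 0 up to 33.
DWL = ½ × 33 × 84 = 1386.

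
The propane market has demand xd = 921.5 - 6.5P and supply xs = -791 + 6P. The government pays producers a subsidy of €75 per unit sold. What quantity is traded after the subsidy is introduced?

x' = 265

Pre-subsidy: 921.5 - 6.5P = -791 + 6P gives P* = 137, x* = 31.
With the subsidy, sellers receive Ps = Pb + 75 for each unit, where Pb is the price buyers pay.
Supply in terms of Pb becomes xs = -791 + 6(Pb + 75) = -341 + 6Pb. Setting this equal to demand: 921.5 - 6.5Pb = -341 + 6Pb, so Pb = 101.
Sellers receive Ps = 101 + 75 = 176; x' = 921.5 − 6.5·101 = 265.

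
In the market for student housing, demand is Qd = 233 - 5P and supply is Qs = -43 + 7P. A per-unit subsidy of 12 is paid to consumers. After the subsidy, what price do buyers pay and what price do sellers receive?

Pre-subsidy: 233 - 5P = -43 + 7P gives P* = 23, Q* = 118.
With the rebate, buyers effectively pay Pb = Ps − 12, where Ps is the price sellers receive.
Demand in terms of Ps becomes Qd = 233 − 5(Ps − 12) = 293 - 5Ps. Setting this equal to supply: 293 - 5Ps = -43 + 7Ps, so Ps = 28.
Buyers pay Pb = 28 − 12 = 16; Q' = -43 + 7·28 = 153.

Buyers pay 16; sellers receive 28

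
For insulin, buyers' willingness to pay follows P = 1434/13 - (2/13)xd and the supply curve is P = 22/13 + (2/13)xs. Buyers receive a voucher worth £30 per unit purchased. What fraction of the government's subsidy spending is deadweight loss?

DWL / government spending = 195/1802

Pre-subsidy: 1434/13 - (2/13)x = 22/13 + (2/13)x gives x* = 353 and P* = 56.
With the rebate, buyers effectively pay Pb = Ps − 30, where Ps is the price sellers receive.
On the curves, Pb = 1434/13 - (2/13)x and Ps = 22/13 + (2/13)x; the wedge Ps − Pb = 30 gives 22/13 + (2/13)x − (1434/13 - (2/13)x) = 30, so x' = 450.5.
Then Pb = 1434/13 − (2/13)·450.5 = 41 and Ps = 22/13 + (2/13)·450.5 = 71.
ΔCS = ½(353 + 450.5)(56 − 41) = 6026.25; ΔPS = ½(353 + 450.5)(71 − 56) = 6026.25.
Government spending = 30 × 450.5 = 13515.
DWL = ½ × 30 × (450.5 − 353) = 1462.5; fraction = 1462.5 / 13515 = 195/1802.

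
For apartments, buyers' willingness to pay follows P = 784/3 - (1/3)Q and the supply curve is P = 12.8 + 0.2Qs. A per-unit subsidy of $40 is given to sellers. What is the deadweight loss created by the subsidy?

Deadweight loss = $1500

Pre-subsidy: 784/3 - (1/3)Q = 12.8 + 0.2Q gives Q* = 466 and P* = 106.
With the subsidy, sellers receive Ps = Pb + 40 for each unit, where Pb is the price buyers pay.
On the curves, Pb = 784/3 - (1/3)Q and Ps = 12.8 + 0.2Q; the wedge Ps − Pb = 40 gives 12.8 + 0.2Q − (784/3 - (1/3)Q) = 40, so Q' = 541.
Then Pb = 784/3 − (1/3)·541 = 81 and Ps = 12.8 + 0.2·541 = 121.
The subsidy expands output by 541 − 466 = 75 past the efficient level; on those units the gap between marginal cost and willingness to pay runs from 0 up to 40.
DWL = ½ × 40 × 75 = 1500.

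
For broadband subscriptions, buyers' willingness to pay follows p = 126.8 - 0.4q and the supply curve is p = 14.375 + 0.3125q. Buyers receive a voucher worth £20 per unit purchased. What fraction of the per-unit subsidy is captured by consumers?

Consumer share = 32/57

Pre-subsidy: 126.8 - 0.4q = 14.375 + 0.3125q gives q* = 2998/19 and p* = 1210/19.
With the rebate, buyers effectively pay pb = ps − 20, where ps is the price sellers receive.
On the curves, pb = 126.8 - 0.4q and ps = 14.375 + 0.3125q; the wedge ps − pb = 20 gives 14.375 + 0.3125q − (126.8 - 0.4q) = 20, so q' = 10594/57.
Then pb = 126.8 − 0.4·(10594/57) = 2990/57 and ps = 14.375 + 0.3125·(10594/57) = 4130/57.
Buyers' price falls by p* − pb = 1210/19 − 2990/57 = 640/57; sellers' price rises by ps − p* = 4130/57 − 1210/19 = 500/57.
So consumers capture (640/57)/20 = 32/57 of each unit of subsidy.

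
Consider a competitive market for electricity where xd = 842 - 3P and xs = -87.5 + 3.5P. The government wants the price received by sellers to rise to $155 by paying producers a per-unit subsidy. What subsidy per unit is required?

Required subsidy s = $26 per unit

At a seller price of 155, quantity supplied is -87.5 + 3.5·155 = 455.
Buyers absorb 455 only when they pay Pb with 842 − 3·Pb = 455, i.e. Pb = 129.
s = Ps − Pb = 155 − 129 = 26.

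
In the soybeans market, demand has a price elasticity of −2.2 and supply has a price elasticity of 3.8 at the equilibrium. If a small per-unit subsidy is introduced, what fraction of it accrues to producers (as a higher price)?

For a small subsidy around the equilibrium, the benefit split depends on the relative slopes, which at a point are proportional to the elasticities.
Buyer share = εs/(εs + |εd|) = 3.8/(3.8 + 2.2) = 19/30; seller share = |εd|/(εs + |εd|) = 11/30.
So producers capture 11/30 of the subsidy.

Producer share = 11/30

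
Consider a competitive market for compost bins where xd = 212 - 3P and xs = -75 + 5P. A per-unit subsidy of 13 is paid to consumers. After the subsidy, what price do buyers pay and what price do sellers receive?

Buyers pay 27.75; sellers receive 40.75

Pre-subsidy: 212 - 3P = -75 + 5P gives P* = 35.875, x* = 104.375.
With the rebate, buyers effectively pay Pb = Ps − 13, where Ps is the price sellers receive.
Demand in terms of Ps becomes xd = 212 − 3(Ps − 13) = 251 - 3Ps. Setting this equal to supply: 251 - 3Ps = -75 + 5Ps, so Ps = 40.75.
Buyers pay Pb = 40.75 − 13 = 27.75; x' = -75 + 5·40.75 = 128.75.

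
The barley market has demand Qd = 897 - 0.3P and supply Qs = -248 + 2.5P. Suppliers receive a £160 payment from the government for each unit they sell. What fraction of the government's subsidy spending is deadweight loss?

Pre-subsidy: 897 - 0.3P = -248 + 2.5P gives P* = 5725/14, Q* = 21681/28.
With the subsidy, sellers receive Ps = Pb + 160 for each unit, where Pb is the price buyers pay.
Supply in terms of Pb becomes Qs = -248 + 2.5(Pb + 160) = 152 + 2.5Pb. Setting this equal to demand: 897 - 0.3Pb = 152 + 2.5Pb, so Pb = 3725/14.
Sellers receive Ps = 3725/14 + 160 = 5965/14; Q' = 897 − 0.3·(3725/14) = 22881/28.
ΔCS = ½(21681/28 + 22881/28)(5725/14 − 3725/14) = 795750/7; ΔPS = ½(21681/28 + 22881/28)(5965/14 − 5725/14) = 95490/7.
Government spending = 160 × 22881/28 = 915240/7.
DWL = ½ × 160 × (22881/28 − 21681/28) = 24000/7; fraction = (24000/7) / (915240/7) = 200/7627.

DWL / government spending = 200/7627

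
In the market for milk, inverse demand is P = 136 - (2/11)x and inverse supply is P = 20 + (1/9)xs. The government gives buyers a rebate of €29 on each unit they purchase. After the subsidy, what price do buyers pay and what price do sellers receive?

Pre-subsidy: 136 - (2/11)x = 20 + (1/9)x gives x* = 396 and P* = 64.
With the rebate, buyers effectively pay Pb = Ps − 29, where Ps is the price sellers receive.
On the curves, Pb = 136 - (2/11)x and Ps = 20 + (1/9)x; the wedge Ps − Pb = 29 gives 20 + (1/9)x − (136 - (2/11)x) = 29, so x' = 495.
Then Pb = 136 − (2/11)·495 = 46 and Ps = 20 + (1/9)·495 = 75.

Buyers pay €46; sellers receive €75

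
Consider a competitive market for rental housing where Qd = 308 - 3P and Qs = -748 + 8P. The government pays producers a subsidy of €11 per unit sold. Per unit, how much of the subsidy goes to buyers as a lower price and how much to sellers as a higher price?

Pre-subsidy: 308 - 3P = -748 + 8P gives P* = 96, Q* = 20.
With the subsidy, sellers receive Ps = Pb + 11 for each unit, where Pb is the price buyers pay.
Supply in terms of Pb becomes Qs = -748 + 8(Pb + 11) = -660 + 8Pb. Setting this equal to demand: 308 - 3Pb = -660 + 8Pb, so Pb = 88.
Sellers receive Ps = 88 + 11 = 99; Q' = 308 − 3·88 = 44.
Buyers' price falls by P* − Pb = 96 − 88 = 8; sellers' price rises by Ps − P* = 99 − 96 = 3.

Buyers gain €8 per unit; sellers gain €3 per unit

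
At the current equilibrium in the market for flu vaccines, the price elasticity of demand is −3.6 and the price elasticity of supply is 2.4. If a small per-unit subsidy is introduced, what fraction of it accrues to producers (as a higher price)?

Producer share = 0.6

For a small subsidy around the equilibrium, the benefit split depends on the relative slopes, which at a point are proportional to the elasticities.
Buyer share = εs/(εs + |εd|) = 2.4/(2.4 + 3.6) = 0.4; seller share = |εd|/(εs + |εd|) = 0.6.
So producers capture 0.6 of the subsidy.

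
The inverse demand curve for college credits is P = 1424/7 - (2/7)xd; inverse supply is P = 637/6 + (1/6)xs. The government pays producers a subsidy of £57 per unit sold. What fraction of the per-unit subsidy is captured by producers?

Pre-subsidy: 1424/7 - (2/7)x = 637/6 + (1/6)x gives x* = 215 and P* = 142.
With the subsidy, sellers receive Ps = Pb + 57 for each unit, where Pb is the price buyers pay.
On the curves, Pb = 1424/7 - (2/7)x and Ps = 637/6 + (1/6)x; the wedge Ps − Pb = 57 gives 637/6 + (1/6)x − (1424/7 - (2/7)x) = 57, so x' = 341.
Then Pb = 1424/7 − (2/7)·341 = 106 and Ps = 637/6 + (1/6)·341 = 163.
Buyers' price falls by P* − Pb = 142 − 106 = 36; sellers' price rises by Ps − P* = 163 − 142 = 21.
So producers capture 21/57 = 7/19 of each unit of subsidy.

Producer share = 7/19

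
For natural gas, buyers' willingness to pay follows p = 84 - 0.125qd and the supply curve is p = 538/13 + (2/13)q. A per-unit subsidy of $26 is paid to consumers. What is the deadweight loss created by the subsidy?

Pre-subsidy: 84 - 0.125q = 538/13 + (2/13)q gives q* = 4432/29 and p* = 1882/29.
With the rebate, buyers effectively pay pb = ps − 26, where ps is the price sellers receive.
On the curves, pb = 84 - 0.125q and ps = 538/13 + (2/13)q; the wedge ps − pb = 26 gives 538/13 + (2/13)q − (84 - 0.125q) = 26, so q' = 7136/29.
Then pb = 84 − 0.125·(7136/29) = 1544/29 and ps = 538/13 + (2/13)·(7136/29) = 2298/29.
The subsidy expands output by 7136/29 − 4432/29 = 2704/29 past the efficient level; on those units the gap between marginal cost and willingness to pay runs from 0 up to 26.
DWL = ½ × 26 × 2704/29 = 35152/29.

Deadweight loss = 35152/29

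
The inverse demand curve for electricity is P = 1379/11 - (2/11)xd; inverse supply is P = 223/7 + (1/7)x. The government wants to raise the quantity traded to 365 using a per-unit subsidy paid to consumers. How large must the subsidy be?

At x = 365, from the demand curve buyers pay Pb = 1379/11 − (2/11)·365 = 59; from the supply curve sellers need Ps = 223/7 + (1/7)·365 = 84.
The subsidy must fill the gap: s = Ps − Pb = 84 − 59 = 25.

Required subsidy s = 25 per unit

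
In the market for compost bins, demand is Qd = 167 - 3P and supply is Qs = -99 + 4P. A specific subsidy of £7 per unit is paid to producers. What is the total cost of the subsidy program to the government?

Pre-subsidy: 167 - 3P = -99 + 4P gives P* = 38, Q* = 53.
With the subsidy, sellers receive Ps = Pb + 7 for each unit, where Pb is the price buyers pay.
Supply in terms of Pb becomes Qs = -99 + 4(Pb + 7) = -71 + 4Pb. Setting this equal to demand: 167 - 3Pb = -71 + 4Pb, so Pb = 34.
Sellers receive Ps = 34 + 7 = 41; Q' = 167 − 3·34 = 65.
Government outlay = subsidy × quantity = 7 × 65 = 455.

Government cost = £455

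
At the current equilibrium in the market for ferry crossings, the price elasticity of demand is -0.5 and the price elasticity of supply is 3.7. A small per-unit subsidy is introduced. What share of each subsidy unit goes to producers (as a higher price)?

Producer share = 5/42

For a small subsidy around the equilibrium, the benefit split depends on the relative slopes, which at a point are proportional to the elasticities.
Buyer share = εs/(εs + |εd|) = 3.7/(3.7 + 0.5) = 37/42; seller share = |εd|/(εs + |εd|) = 5/42.
So producers capture 5/42 of the subsidy.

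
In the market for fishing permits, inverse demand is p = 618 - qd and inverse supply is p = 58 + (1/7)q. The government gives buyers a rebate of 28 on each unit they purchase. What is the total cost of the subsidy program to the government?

Government cost = 14406

Pre-subsidy: 618 - q = 58 + (1/7)q gives q* = 490 and p* = 128.
With the rebate, buyers effectively pay pb = ps − 28, where ps is the price sellers receive.
On the curves, pb = 618 - q and ps = 58 + (1/7)q; the wedge ps − pb = 28 gives 58 + (1/7)q − (618 - q) = 28, so q' = 514.5.
Then pb = 618 − 1·514.5 = 103.5 and ps = 58 + (1/7)·514.5 = 131.5.
Government outlay = subsidy × quantity = 28 × 514.5 = 14406.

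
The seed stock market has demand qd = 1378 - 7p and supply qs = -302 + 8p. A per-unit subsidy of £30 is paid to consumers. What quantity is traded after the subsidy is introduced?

Pre-subsidy: 1378 - 7p = -302 + 8p gives p* = 112, q* = 594.
With the rebate, buyers effectively pay pb = ps − 30, where ps is the price sellers receive.
Demand in terms of ps becomes qd = 1378 − 7(ps − 30) = 1588 - 7ps. Setting this equal to supply: 1588 - 7ps = -302 + 8ps, so ps = 126.
Buyers pay pb = 126 − 30 = 96; q' = -302 + 8·126 = 706.

q' = 706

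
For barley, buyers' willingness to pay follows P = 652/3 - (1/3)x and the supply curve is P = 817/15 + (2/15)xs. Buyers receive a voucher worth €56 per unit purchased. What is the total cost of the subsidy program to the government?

Pre-subsidy: 652/3 - (1/3)x = 817/15 + (2/15)x gives x* = 349 and P* = 101.
With the rebate, buyers effectively pay Pb = Ps − 56, where Ps is the price sellers receive.
On the curves, Pb = 652/3 - (1/3)x and Ps = 817/15 + (2/15)x; the wedge Ps − Pb = 56 gives 817/15 + (2/15)x − (652/3 - (1/3)x) = 56, so x' = 469.
Then Pb = 652/3 − (1/3)·469 = 61 and Ps = 817/15 + (2/15)·469 = 117.
Government outlay = subsidy × quantity = 56 × 469 = 26264.

Government cost = €26264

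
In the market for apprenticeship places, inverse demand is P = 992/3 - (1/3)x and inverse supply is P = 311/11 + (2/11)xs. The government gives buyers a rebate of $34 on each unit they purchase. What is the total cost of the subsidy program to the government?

Pre-subsidy: 992/3 - (1/3)x = 311/11 + (2/11)x gives x* = 587 and P* = 135.
With the rebate, buyers effectively pay Pb = Ps − 34, where Ps is the price sellers receive.
On the curves, Pb = 992/3 - (1/3)x and Ps = 311/11 + (2/11)x; the wedge Ps − Pb = 34 gives 311/11 + (2/11)x − (992/3 - (1/3)x) = 34, so x' = 653.
Then Pb = 992/3 − (1/3)·653 = 113 and Ps = 311/11 + (2/11)·653 = 147.
Government outlay = subsidy × quantity = 34 × 653 = 22202.

Government cost = $22202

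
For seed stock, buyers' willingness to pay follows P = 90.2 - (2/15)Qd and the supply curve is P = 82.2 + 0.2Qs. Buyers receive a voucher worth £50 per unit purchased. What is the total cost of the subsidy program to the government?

Pre-subsidy: 90.2 - (2/15)Q = 82.2 + 0.2Q gives Q* = 24 and P* = 87.
With the rebate, buyers effectively pay Pb = Ps − 50, where Ps is the price sellers receive.
On the curves, Pb = 90.2 - (2/15)Q and Ps = 82.2 + 0.2Q; the wedge Ps − Pb = 50 gives 82.2 + 0.2Q − (90.2 - (2/15)Q) = 50, so Q' = 174.
Then Pb = 90.2 − (2/15)·174 = 67 and Ps = 82.2 + 0.2·174 = 117.
Government outlay = subsidy × quantity = 50 × 174 = 8700.

Government cost = £8700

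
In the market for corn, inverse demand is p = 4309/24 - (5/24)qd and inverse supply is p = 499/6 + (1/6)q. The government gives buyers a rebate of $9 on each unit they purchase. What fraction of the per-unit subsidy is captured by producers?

Pre-subsidy: 4309/24 - (5/24)q = 499/6 + (1/6)q gives q* = 257 and p* = 126.
With the rebate, buyers effectively pay pb = ps − 9, where ps is the price sellers receive.
On the curves, pb = 4309/24 - (5/24)q and ps = 499/6 + (1/6)q; the wedge ps − pb = 9 gives 499/6 + (1/6)q − (4309/24 - (5/24)q) = 9, so q' = 281.
Then pb = 4309/24 − (5/24)·281 = 121 and ps = 499/6 + (1/6)·281 = 130.
Buyers' price falls by p* − pb = 126 − 121 = 5; sellers' price rises by ps − p* = 130 − 126 = 4.
So producers capture 4/9 = 4/9 of each unit of subsidy.

Producer share = 4/9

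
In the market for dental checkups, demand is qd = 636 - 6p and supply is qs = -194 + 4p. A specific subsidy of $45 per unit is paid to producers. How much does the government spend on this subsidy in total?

Government cost = $11070

Pre-subsidy: 636 - 6p = -194 + 4p gives p* = 83, q* = 138.
With the subsidy, sellers receive ps = pb + 45 for each unit, where pb is the price buyers pay.
Supply in terms of pb becomes qs = -194 + 4(pb + 45) = -14 + 4pb. Setting this equal to demand: 636 - 6pb = -14 + 4pb, so pb = 65.
Sellers receive ps = 65 + 45 = 110; q' = 636 − 6·65 = 246.
Government outlay = subsidy × quantity = 45 × 246 = 11070.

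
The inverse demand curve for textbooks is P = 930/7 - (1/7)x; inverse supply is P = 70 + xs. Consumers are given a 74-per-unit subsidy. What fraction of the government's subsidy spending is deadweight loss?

DWL / government spending = 259/958

Pre-subsidy: 930/7 - (1/7)x = 70 + x gives x* = 55 and P* = 125.
With the rebate, buyers effectively pay Pb = Ps − 74, where Ps is the price sellers receive.
On the curves, Pb = 930/7 - (1/7)x and Ps = 70 + x; the wedge Ps − Pb = 74 gives 70 + x − (930/7 - (1/7)x) = 74, so x' = 119.75.
Then Pb = 930/7 − (1/7)·119.75 = 115.75 and Ps = 70 + 1·119.75 = 189.75.
ΔCS = ½(55 + 119.75)(125 − 115.75) = 808.21875; ΔPS = ½(55 + 119.75)(189.75 − 125) = 5657.53125.
Government spending = 74 × 119.75 = 8861.5.
DWL = ½ × 74 × (119.75 − 55) = 2395.75; fraction = 2395.75 / 8861.5 = 259/958.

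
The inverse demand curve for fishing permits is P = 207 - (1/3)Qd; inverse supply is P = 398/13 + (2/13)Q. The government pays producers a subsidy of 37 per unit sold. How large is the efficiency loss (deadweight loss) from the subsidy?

Deadweight loss = 53391/38

Pre-subsidy: 207 - (1/3)Q = 398/13 + (2/13)Q gives Q* = 6879/19 and P* = 1640/19.
With the subsidy, sellers receive Ps = Pb + 37 for each unit, where Pb is the price buyers pay.
On the curves, Pb = 207 - (1/3)Q and Ps = 398/13 + (2/13)Q; the wedge Ps − Pb = 37 gives 398/13 + (2/13)Q − (207 - (1/3)Q) = 37, so Q' = 438.
Then Pb = 207 − (1/3)·438 = 61 and Ps = 398/13 + (2/13)·438 = 98.
The subsidy expands output by 438 − 6879/19 = 1443/19 past the efficient level; on those units the gap between marginal cost and willingness to pay runs from 0 up to 37.
DWL = ½ × 37 × 1443/19 = 53391/38.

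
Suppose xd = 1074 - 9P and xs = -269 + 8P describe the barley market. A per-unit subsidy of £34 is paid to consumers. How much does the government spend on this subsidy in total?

Government cost = £17238

Pre-subsidy: 1074 - 9P = -269 + 8P gives P* = 79, x* = 363.
With the rebate, buyers effectively pay Pb = Ps − 34, where Ps is the price sellers receive.
Demand in terms of Ps becomes xd = 1074 − 9(Ps − 34) = 1380 - 9Ps. Setting this equal to supply: 1380 - 9Ps = -269 + 8Ps, so Ps = 97.
Buyers pay Pb = 97 − 34 = 63; x' = -269 + 8·97 = 507.
Government outlay = subsidy × quantity = 34 × 507 = 17238.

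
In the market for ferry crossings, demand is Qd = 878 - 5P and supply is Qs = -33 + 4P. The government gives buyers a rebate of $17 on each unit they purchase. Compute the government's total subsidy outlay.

Pre-subsidy: 878 - 5P = -33 + 4P gives P* = 911/9, Q* = 3347/9.
With the rebate, buyers effectively pay Pb = Ps − 17, where Ps is the price sellers receive.
Demand in terms of Ps becomes Qd = 878 − 5(Ps − 17) = 963 - 5Ps. Setting this equal to supply: 963 - 5Ps = -33 + 4Ps, so Ps = 332/3.
Buyers pay Pb = 332/3 − 17 = 281/3; Q' = -33 + 4·(332/3) = 1229/3.
Government outlay = subsidy × quantity = 17 × 1229/3 = 20893/3.

Government cost = 20893/3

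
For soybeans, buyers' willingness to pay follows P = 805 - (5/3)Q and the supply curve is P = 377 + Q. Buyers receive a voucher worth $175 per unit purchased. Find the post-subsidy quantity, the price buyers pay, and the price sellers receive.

Pre-subsidy: 805 - (5/3)Q = 377 + Q gives Q* = 160.5 and P* = 537.5.
With the rebate, buyers effectively pay Pb = Ps − 175, where Ps is the price sellers receive.
On the curves, Pb = 805 - (5/3)Q and Ps = 377 + Q; the wedge Ps − Pb = 175 gives 377 + Q − (805 - (5/3)Q) = 175, so Q' = 226.125.
Then Pb = 805 − (5/3)·226.125 = 428.125 and Ps = 377 + 1·226.125 = 603.125.

Q' = 226.125; buyers pay $428.125; sellers receive $603.125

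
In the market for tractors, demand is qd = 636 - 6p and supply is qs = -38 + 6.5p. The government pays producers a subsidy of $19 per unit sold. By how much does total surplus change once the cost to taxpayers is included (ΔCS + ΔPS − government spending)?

Pre-subsidy: 636 - 6p = -38 + 6.5p gives p* = 53.92, q* = 312.48.
With the subsidy, sellers receive ps = pb + 19 for each unit, where pb is the price buyers pay.
Supply in terms of pb becomes qs = -38 + 6.5(pb + 19) = 85.5 + 6.5pb. Setting this equal to demand: 636 - 6pb = 85.5 + 6.5pb, so pb = 44.04.
Sellers receive ps = 44.04 + 19 = 63.04; q' = 636 − 6·44.04 = 371.76.
ΔCS = ½(312.48 + 371.76)(53.92 − 44.04) = 3380.1456; ΔPS = ½(312.48 + 371.76)(63.04 − 53.92) = 3120.1344.
Government spending = 19 × 371.76 = 7063.44.
Net change = 3380.1456 + 3120.1344 − 7063.44 = -563.16. The loss equals the DWL triangle ½·19·59.28.

Net change in total surplus = -$563.16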